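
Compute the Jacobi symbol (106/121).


Compute (106/121) via quadratic reciprocity:
  pull out 2: (2/121) = +1  (since 121 mod 8 = 1)
  reciprocity: (53/121) -> +(121/53)
  reduce: (15/53)
  reciprocity: (15/53) -> +(53/15)
  reduce: (8/15)
  pull out 2: (2/15) = +1  (since 15 mod 8 = 7)
  pull out 2: (2/15) = +1  (since 15 mod 8 = 7)
  pull out 2: (2/15) = +1  (since 15 mod 8 = 7)
  (1/15) = 1
Product of signs = 1

1


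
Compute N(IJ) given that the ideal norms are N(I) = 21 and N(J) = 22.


N(IJ) = N(I) * N(J)
= 21 * 22
= 462

462


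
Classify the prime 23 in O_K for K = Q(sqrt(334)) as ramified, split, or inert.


K = Q(sqrt(334)). Since d mod 4 = 2, disc(K) = 1336.
Check p | disc: 1336 mod 23 = 2.
p does not divide disc. Compute Legendre symbol (d/p):
12^((23-1)/2) mod 23 = 1
(d/p) = 1, so p splits: (p) = P*P' with e=1, f=1, g=2.
Therefore p is split.

split


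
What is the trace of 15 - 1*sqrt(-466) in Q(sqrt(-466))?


Tr(a + b*sqrt(d)) = (a + b*sqrt(d)) + (a - b*sqrt(d)) = 2a
= 2 * (15)
= 30

30


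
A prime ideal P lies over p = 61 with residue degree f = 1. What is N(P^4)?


N(P^a) = p^(a*f)
= 61^(4*1)
= 61^4
= 13845841

13845841


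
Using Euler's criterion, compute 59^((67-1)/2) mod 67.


p = 67 is prime and the exponent is (p-1)/2 = 33, so by Euler's criterion 59^33 = (59/67) = +1 or -1 mod 67.
Compute by square-and-multiply:
  33 = 32 + 1 (binary 100001)
  Repeated squaring mod 67: 59^1 = 59, 59^2 = 64, 59^4 = 9, 59^8 = 14, 59^16 = 62, 59^32 = 25
  59^33 = 59^32 * 59^1 = 25 * 59 mod 67
    25 * 59 = 1475 = 1 mod 67
  59^33 = 1 mod 67
Result 1: 59 is a quadratic residue mod 67.
59^33 mod 67 = 1

1


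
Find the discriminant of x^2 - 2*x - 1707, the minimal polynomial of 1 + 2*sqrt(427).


The element 1 + 2*sqrt(427) has minimal polynomial:
x^2 - 2*x - 1707
Discriminant = (-2)^2 - 4*(-1707)
= 4 + 6828
= 6832

6832


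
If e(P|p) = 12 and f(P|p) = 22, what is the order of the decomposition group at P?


|D_P| = e * f
= 12 * 22
= 264

264


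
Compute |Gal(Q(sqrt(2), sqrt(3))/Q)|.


The 2 square roots of distinct primes are multiplicatively independent over Q,
so [K:Q] = 2^2 and Gal(K/Q) is isomorphic to (Z/2Z)^2.
|Gal| = 2^2 = 4

4


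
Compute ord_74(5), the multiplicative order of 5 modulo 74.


We want ord_74(5), the smallest k >= 1 with 5^k = 1 mod 74.
n = 74 = 2 * 37, phi(74) = 36; the order divides phi(n).
Divisors of 36: 1, 2, 3, 4, 6, 9, 12, 18, 36
Repeated squaring mod 74: 5^1 = 5, 5^2 = 25, 5^4 = 33, 5^8 = 53, 5^16 = 71, 5^32 = 9
Test divisors in increasing order:
  k=1: 5^1 = 5 mod 74
  k=2: 5^2 = 25 mod 74
  k=3: 5^3 = 25 * 5 = 51 mod 74
  k=4: 5^4 = 33 mod 74
  k=6: 5^6 = 33 * 25 = 11 mod 74
  k=9: 5^9 = 53 * 5 = 43 mod 74
  k=12: 5^12 = 53 * 33 = 47 mod 74
  k=18: 5^18 = 71 * 25 = 73 mod 74
  k=36: 5^36 = 9 * 33 = 1 mod 74  <- first divisor giving 1
Order = 36

36


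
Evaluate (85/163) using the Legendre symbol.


p = 163 is prime, so compute (85/163) with the reciprocity algorithm (Jacobi-symbol steps: pull out 2s via (2/n), flip via reciprocity, reduce):
  reciprocity: (85/163) -> +(163/85)
  reduce: (78/85)
  pull out 2: (2/85) = -1  (since 85 mod 8 = 5)
  reciprocity: (39/85) -> +(85/39)
  reduce: (7/39)
  reciprocity: (7/39) -> -(39/7)
  reduce: (4/7)
  pull out 2: (2/7) = +1  (since 7 mod 8 = 7)
  pull out 2: (2/7) = +1  (since 7 mod 8 = 7)
  (1/7) = 1
Product of signs = 1
(85/163) = 1

1


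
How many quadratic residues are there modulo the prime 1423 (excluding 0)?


For prime p, the number of non-zero quadratic residues is (p-1)/2.
= (1423-1)/2
= 711

711


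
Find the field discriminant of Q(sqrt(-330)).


For K = Q(sqrt(d)) with d squarefree: disc(K) = d if d = 1 mod 4, and disc(K) = 4d if d = 2 or 3 mod 4.
Here d = -330, and d mod 4 = 2.
d = 2 mod 4, not 1 (O_K = Z[sqrt(d)]), so disc(K) = 4d = 4 * (-330) = -1320

-1320


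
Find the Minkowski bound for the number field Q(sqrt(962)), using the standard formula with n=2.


d = 962, d mod 4 = 2, so disc(K) = 4d = 3848; |disc(K)| = 3848
Real quadratic field, so n = 2, s = r2 = 0, r1 = 2
M = (n!/n^n) * (4/pi)^s * sqrt(|disc(K)|) = (2!/2^2) * (4/pi)^0 * sqrt(3848)
= 0.5 * 1.000000 * 62.032250
= 31.0161

31.0161


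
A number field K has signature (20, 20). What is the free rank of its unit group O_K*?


By Dirichlet's unit theorem:
rank = r1 + r2 - 1
= 20 + 20 - 1
= 39

39


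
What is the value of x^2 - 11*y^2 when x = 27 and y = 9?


x^2 - d*y^2
= 27^2 - 11*9^2
= 729 - 891
= -162

-162


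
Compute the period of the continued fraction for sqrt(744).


Run the CF algorithm for sqrt(744).
a_0 = floor(sqrt(744)) = 27; set m_0=0, q_0=1.
Recurrence: m' = q*a - m,  q' = (d - m'^2)/q,  a' = floor((a_0 + m')/q').
  step 1: m=27, q=15, a=3
  step 2: m=18, q=28, a=1
  step 3: m=10, q=23, a=1
  step 4: m=13, q=25, a=1
  step 5: m=12, q=24, a=1
  step 6: m=12, q=25, a=1
  step 7: m=13, q=23, a=1
  step 8: m=10, q=28, a=1
  step 9: m=18, q=15, a=3
  step 10: m=27, q=1, a=54
a_10 = 2*a_0 = 54, so the period closes here.
sqrt(744) = [27; 3, 1, 1, 1, 1, 1, 1, 1, 3, 54]
Period length = 10

10


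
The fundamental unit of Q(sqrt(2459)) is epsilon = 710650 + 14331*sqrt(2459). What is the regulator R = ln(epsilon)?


epsilon = 710650 + 14331*sqrt(2459)
= 1.4213e+06
R = ln(1.4213e+06)
= 14.1671

14.1671


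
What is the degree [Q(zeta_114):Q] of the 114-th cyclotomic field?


The degree equals Euler's totient phi(114).
114 = 2 * 3 * 19
phi(114) = 36

36


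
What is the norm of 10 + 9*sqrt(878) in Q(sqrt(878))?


N(a + b*sqrt(d)) = a^2 - d*b^2
= (10)^2 - (878)*(9)^2
= 100 - 71118
= -71018

-71018


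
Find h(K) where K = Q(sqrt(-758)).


K = Q(sqrt(-758)). d mod 4 = 2, so D = disc(K) = 4d = -3032
h(K) equals the number of primitive reduced positive-definite forms (a, b, c) = a*x^2 + b*x*y + c*y^2 with b^2 - 4ac = D,
where reduced means |b| <= a <= c, with b >= 0 whenever |b| = a or a = c, and primitive means gcd(a, b, c) = 1.
Reduced forces 3a^2 <= |D| = 3032, so 1 <= a <= 31; b must have the parity of D, and c = (b^2 - D)/(4a) must be an integer >= a.
Enumerate a = 1..31, b in [-a, a]:
  a=1: (1, 0, 758)  [1]
  a=2: (2, 0, 379)  [1]
  a=3: (3, -2, 253), (3, 2, 253)  [2]
  a=4..5: none
  a=6: (6, -4, 127), (6, 4, 127)  [2]
  a=7..8: none
  a=9: (9, -8, 86), (9, 8, 86)  [2]
  a=10: none
  a=11: (11, -2, 69), (11, 2, 69)  [2]
  a=12: none
  a=13: (13, -6, 59), (13, 6, 59)  [2]
  a=14..17: none
  a=18: (18, -8, 43), (18, 8, 43)  [2]
  a=19..21: none
  a=22: (22, -20, 39), (22, 20, 39)  [2]
  a=23: (23, -2, 33), (23, 2, 33)  [2]
  a=24..25: none
  a=26: (26, -20, 33), (26, 20, 33)  [2]
  a=27: (27, -10, 29), (27, 10, 29)  [2]
  a=28..31: none
Total reduced forms: 1 + 1 + 2 + 2 + 2 + 2 + 2 + 2 + 2 + 2 + 2 + 2 = 22
h = 22

22


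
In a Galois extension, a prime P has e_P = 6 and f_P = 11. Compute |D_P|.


|D_P| = e * f
= 6 * 11
= 66

66


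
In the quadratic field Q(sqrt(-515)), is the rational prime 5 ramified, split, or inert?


K = Q(sqrt(-515)). Since d mod 4 = 1, disc(K) = -515.
Check p | disc: -515 mod 5 = 0.
p divides disc, so p ramifies: (p) = P^2 with e=2, f=1, g=1.
Therefore p is ramified.

ramified


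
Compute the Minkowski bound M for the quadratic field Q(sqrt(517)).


d = 517, d mod 4 = 1, so disc(K) = d = 517; |disc(K)| = 517
Real quadratic field, so n = 2, s = r2 = 0, r1 = 2
M = (n!/n^n) * (4/pi)^s * sqrt(|disc(K)|) = (2!/2^2) * (4/pi)^0 * sqrt(517)
= 0.5 * 1.000000 * 22.737634
= 11.3688

11.3688


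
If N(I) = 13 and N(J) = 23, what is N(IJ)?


N(IJ) = N(I) * N(J)
= 13 * 23
= 299

299


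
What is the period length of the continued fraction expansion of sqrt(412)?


Run the CF algorithm for sqrt(412).
a_0 = floor(sqrt(412)) = 20; set m_0=0, q_0=1.
Recurrence: m' = q*a - m,  q' = (d - m'^2)/q,  a' = floor((a_0 + m')/q').
  step 1: m=20, q=12, a=3
  step 2: m=16, q=13, a=2
  step 3: m=10, q=24, a=1
  step 4: m=14, q=9, a=3
  step 5: m=13, q=27, a=1
  step 6: m=14, q=8, a=4
  step 7: m=18, q=11, a=3
  step 8: m=15, q=17, a=2
  step 9: m=19, q=3, a=13
  step 10: m=20, q=4, a=10
  step 11: m=20, q=3, a=13
  step 12: m=19, q=17, a=2
  step 13: m=15, q=11, a=3
  step 14: m=18, q=8, a=4
  step 15: m=14, q=27, a=1
  step 16: m=13, q=9, a=3
  step 17: m=14, q=24, a=1
  step 18: m=10, q=13, a=2
  step 19: m=16, q=12, a=3
  step 20: m=20, q=1, a=40
a_20 = 2*a_0 = 40, so the period closes here.
sqrt(412) = [20; 3, 2, 1, 3, 1, 4, 3, 2, 13, 10, 13, 2, 3, 4, 1, 3, 1, 2, 3, 40]
Period length = 20

20


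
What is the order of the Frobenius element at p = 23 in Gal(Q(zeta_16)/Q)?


The Frobenius at p in Gal(Q(zeta_n)/Q) = (Z/nZ)* is the class of p, so its order is ord_16(23), the smallest k >= 1 with 23^k = 1 mod 16.
n = 16 = 2^4, phi(16) = 8; the order divides phi(n).
Divisors of 8: 1, 2, 4, 8
Repeated squaring mod 16: 23^1 = 7, 23^2 = 1, 23^4 = 1, 23^8 = 1
Test divisors in increasing order:
  k=1: 23^1 = 7 mod 16
  k=2: 23^2 = 1 mod 16  <- first divisor giving 1
Order = 2

2


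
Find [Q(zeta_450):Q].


The degree equals Euler's totient phi(450).
450 = 2 * 3^2 * 5^2
phi(450) = 120

120


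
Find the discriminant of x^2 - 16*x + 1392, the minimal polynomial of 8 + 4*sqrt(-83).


The element 8 + 4*sqrt(-83) has minimal polynomial:
x^2 - 16*x + 1392
Discriminant = (-16)^2 - 4*(1392)
= 256 - 5568
= -5312

-5312


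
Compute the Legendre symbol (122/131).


p = 131 is prime, so compute (122/131) with the reciprocity algorithm (Jacobi-symbol steps: pull out 2s via (2/n), flip via reciprocity, reduce):
  pull out 2: (2/131) = -1  (since 131 mod 8 = 3)
  reciprocity: (61/131) -> +(131/61)
  reduce: (9/61)
  reciprocity: (9/61) -> +(61/9)
  reduce: (7/9)
  reciprocity: (7/9) -> +(9/7)
  reduce: (2/7)
  pull out 2: (2/7) = +1  (since 7 mod 8 = 7)
  (1/7) = 1
Product of signs = -1
(122/131) = -1

-1


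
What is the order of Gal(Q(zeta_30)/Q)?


|Gal(Q(zeta_30)/Q)| = phi(30)
= 8

8


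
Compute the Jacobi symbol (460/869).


Compute (460/869) via quadratic reciprocity:
  pull out 2: (2/869) = -1  (since 869 mod 8 = 5)
  pull out 2: (2/869) = -1  (since 869 mod 8 = 5)
  reciprocity: (115/869) -> +(869/115)
  reduce: (64/115)
  pull out 2: (2/115) = -1  (since 115 mod 8 = 3)
  pull out 2: (2/115) = -1  (since 115 mod 8 = 3)
  pull out 2: (2/115) = -1  (since 115 mod 8 = 3)
  pull out 2: (2/115) = -1  (since 115 mod 8 = 3)
  pull out 2: (2/115) = -1  (since 115 mod 8 = 3)
  pull out 2: (2/115) = -1  (since 115 mod 8 = 3)
  (1/115) = 1
Product of signs = 1

1


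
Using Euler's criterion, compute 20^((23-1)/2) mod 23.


p = 23 is prime and the exponent is (p-1)/2 = 11, so by Euler's criterion 20^11 = (20/23) = +1 or -1 mod 23.
Compute by square-and-multiply:
  11 = 8 + 2 + 1 (binary 1011)
  Repeated squaring mod 23: 20^1 = 20, 20^2 = 9, 20^4 = 12, 20^8 = 6
  20^11 = 20^8 * 20^2 * 20^1 = 6 * 9 * 20 mod 23
    6 * 9 = 54 = 8 mod 23
    8 * 20 = 160 = 22 mod 23
  20^11 = 22 mod 23
Result 22 = p - 1 = -1 mod 23: 20 is a quadratic non-residue mod 23. As a residue in [0, p-1] the value is 22.
20^11 mod 23 = 22

22


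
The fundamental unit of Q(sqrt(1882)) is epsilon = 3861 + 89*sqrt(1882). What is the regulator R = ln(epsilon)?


epsilon = 3861 + 89*sqrt(1882)
= 7722.0001
R = ln(7722.0001)
= 8.9518

8.9518


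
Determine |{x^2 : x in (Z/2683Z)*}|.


For prime p, the number of non-zero quadratic residues is (p-1)/2.
= (2683-1)/2
= 1341

1341


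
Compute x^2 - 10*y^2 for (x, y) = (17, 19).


x^2 - d*y^2
= 17^2 - 10*19^2
= 289 - 3610
= -3321

-3321


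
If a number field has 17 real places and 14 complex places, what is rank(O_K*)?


By Dirichlet's unit theorem:
rank = r1 + r2 - 1
= 17 + 14 - 1
= 30

30


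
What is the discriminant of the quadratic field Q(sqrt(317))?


For K = Q(sqrt(d)) with d squarefree: disc(K) = d if d = 1 mod 4, and disc(K) = 4d if d = 2 or 3 mod 4.
Here d = 317, and d mod 4 = 1.
d = 1 mod 4 (O_K = Z[(1+sqrt(d))/2]), so disc(K) = d = 317

317


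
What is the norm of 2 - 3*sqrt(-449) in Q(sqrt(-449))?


N(a + b*sqrt(d)) = a^2 - d*b^2
= (2)^2 - (-449)*(-3)^2
= 4 + 4041
= 4045

4045


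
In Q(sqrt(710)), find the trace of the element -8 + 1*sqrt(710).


Tr(a + b*sqrt(d)) = (a + b*sqrt(d)) + (a - b*sqrt(d)) = 2a
= 2 * (-8)
= -16

-16


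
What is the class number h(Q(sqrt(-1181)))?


K = Q(sqrt(-1181)). d mod 4 = 3, so D = disc(K) = 4d = -4724
h(K) equals the number of primitive reduced positive-definite forms (a, b, c) = a*x^2 + b*x*y + c*y^2 with b^2 - 4ac = D,
where reduced means |b| <= a <= c, with b >= 0 whenever |b| = a or a = c, and primitive means gcd(a, b, c) = 1.
Reduced forces 3a^2 <= |D| = 4724, so 1 <= a <= 39; b must have the parity of D, and c = (b^2 - D)/(4a) must be an integer >= a.
Enumerate a = 1..39, b in [-a, a]:
  a=1: (1, 0, 1181)  [1]
  a=2: (2, 2, 591)  [1]
  a=3: (3, -2, 394), (3, 2, 394)  [2]
  a=4: none
  a=5: (5, -4, 237), (5, 4, 237)  [2]
  a=6: (6, -2, 197), (6, 2, 197)  [2]
  a=7: (7, -6, 170), (7, 6, 170)  [2]
  a=8: none
  a=9: (9, -8, 133), (9, 8, 133)  [2]
  a=10: (10, -6, 119), (10, 6, 119)  [2]
  a=11..13: none
  a=14: (14, -6, 85), (14, 6, 85)  [2]
  a=15: (15, -14, 82), (15, -4, 79), (15, 4, 79), (15, 14, 82)  [4]
  a=16: none
  a=17: (17, -6, 70), (17, 6, 70)  [2]
  a=18: (18, -10, 67), (18, 10, 67)  [2]
  a=19: (19, -8, 63), (19, 8, 63)  [2]
  a=20: none
  a=21: (21, -20, 61), (21, -8, 57), (21, 8, 57), (21, 20, 61)  [4]
  a=22..24: none
  a=25: (25, -24, 53), (25, 24, 53)  [2]
  a=26: none
  a=27: (27, -26, 50), (27, 26, 50)  [2]
  a=28..29: none
  a=30: (30, -26, 45), (30, -14, 41), (30, 14, 41), (30, 26, 45)  [4]
  a=31: (31, -22, 42), (31, 22, 42)  [2]
  a=32..33: none
  a=34: (34, -6, 35), (34, 6, 35)  [2]
  a=35: (35, -34, 42), (35, 34, 42)  [2]
  a=36: none
  a=37: (37, -30, 38), (37, 30, 38)  [2]
  a=38..39: none
Total reduced forms: 1 + 1 + 2 + 2 + 2 + 2 + 2 + 2 + 2 + 4 + 2 + 2 + 2 + 4 + 2 + 2 + 4 + 2 + 2 + 2 + 2 = 46
h = 46

46


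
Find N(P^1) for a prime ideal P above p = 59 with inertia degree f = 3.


N(P^a) = p^(a*f)
= 59^(1*3)
= 59^3
= 205379

205379


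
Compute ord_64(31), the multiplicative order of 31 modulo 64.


We want ord_64(31), the smallest k >= 1 with 31^k = 1 mod 64.
n = 64 = 2^6, phi(64) = 32; the order divides phi(n).
Divisors of 32: 1, 2, 4, 8, 16, 32
Repeated squaring mod 64: 31^1 = 31, 31^2 = 1, 31^4 = 1, 31^8 = 1, 31^16 = 1, 31^32 = 1
Test divisors in increasing order:
  k=1: 31^1 = 31 mod 64
  k=2: 31^2 = 1 mod 64  <- first divisor giving 1
Order = 2

2


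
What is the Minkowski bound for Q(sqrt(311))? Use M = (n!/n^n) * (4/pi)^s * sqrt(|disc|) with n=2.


d = 311, d mod 4 = 3, so disc(K) = 4d = 1244; |disc(K)| = 1244
Real quadratic field, so n = 2, s = r2 = 0, r1 = 2
M = (n!/n^n) * (4/pi)^s * sqrt(|disc(K)|) = (2!/2^2) * (4/pi)^0 * sqrt(1244)
= 0.5 * 1.000000 * 35.270384
= 17.6352

17.6352


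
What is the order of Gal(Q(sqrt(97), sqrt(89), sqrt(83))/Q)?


The 3 square roots of distinct primes are multiplicatively independent over Q,
so [K:Q] = 2^3 and Gal(K/Q) is isomorphic to (Z/2Z)^3.
|Gal| = 2^3 = 8

8


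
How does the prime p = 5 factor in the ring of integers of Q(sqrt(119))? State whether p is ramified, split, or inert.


K = Q(sqrt(119)). Since d mod 4 = 3, disc(K) = 476.
Check p | disc: 476 mod 5 = 1.
p does not divide disc. Compute Legendre symbol (d/p):
4^((5-1)/2) mod 5 = 1
(d/p) = 1, so p splits: (p) = P*P' with e=1, f=1, g=2.
Therefore p is split.

split


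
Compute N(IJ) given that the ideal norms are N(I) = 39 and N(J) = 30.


N(IJ) = N(I) * N(J)
= 39 * 30
= 1170

1170


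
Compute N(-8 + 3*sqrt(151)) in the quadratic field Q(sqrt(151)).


N(a + b*sqrt(d)) = a^2 - d*b^2
= (-8)^2 - (151)*(3)^2
= 64 - 1359
= -1295

-1295


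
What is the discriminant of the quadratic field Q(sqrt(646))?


For K = Q(sqrt(d)) with d squarefree: disc(K) = d if d = 1 mod 4, and disc(K) = 4d if d = 2 or 3 mod 4.
Here d = 646, and d mod 4 = 2.
d = 2 mod 4, not 1 (O_K = Z[sqrt(d)]), so disc(K) = 4d = 4 * (646) = 2584

2584


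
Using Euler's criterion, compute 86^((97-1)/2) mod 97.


p = 97 is prime and the exponent is (p-1)/2 = 48, so by Euler's criterion 86^48 = (86/97) = +1 or -1 mod 97.
Compute by square-and-multiply:
  48 = 32 + 16 (binary 110000)
  Repeated squaring mod 97: 86^1 = 86, 86^2 = 24, 86^4 = 91, 86^8 = 36, 86^16 = 35, 86^32 = 61
  86^48 = 86^32 * 86^16 = 61 * 35 mod 97
    61 * 35 = 2135 = 1 mod 97
  86^48 = 1 mod 97
Result 1: 86 is a quadratic residue mod 97.
86^48 mod 97 = 1

1


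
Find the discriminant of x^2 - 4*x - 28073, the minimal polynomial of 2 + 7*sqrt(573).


The element 2 + 7*sqrt(573) has minimal polynomial:
x^2 - 4*x - 28073
Discriminant = (-4)^2 - 4*(-28073)
= 16 + 112292
= 112308

112308


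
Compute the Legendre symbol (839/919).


p = 919 is prime, so compute (839/919) with the reciprocity algorithm (Jacobi-symbol steps: pull out 2s via (2/n), flip via reciprocity, reduce):
  reciprocity: (839/919) -> -(919/839)
  reduce: (80/839)
  pull out 2: (2/839) = +1  (since 839 mod 8 = 7)
  pull out 2: (2/839) = +1  (since 839 mod 8 = 7)
  pull out 2: (2/839) = +1  (since 839 mod 8 = 7)
  pull out 2: (2/839) = +1  (since 839 mod 8 = 7)
  reciprocity: (5/839) -> +(839/5)
  reduce: (4/5)
  pull out 2: (2/5) = -1  (since 5 mod 8 = 5)
  pull out 2: (2/5) = -1  (since 5 mod 8 = 5)
  (1/5) = 1
Product of signs = -1
(839/919) = -1

-1


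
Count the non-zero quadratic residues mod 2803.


For prime p, the number of non-zero quadratic residues is (p-1)/2.
= (2803-1)/2
= 1401

1401


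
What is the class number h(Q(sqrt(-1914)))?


K = Q(sqrt(-1914)). d mod 4 = 2, so D = disc(K) = 4d = -7656
h(K) equals the number of primitive reduced positive-definite forms (a, b, c) = a*x^2 + b*x*y + c*y^2 with b^2 - 4ac = D,
where reduced means |b| <= a <= c, with b >= 0 whenever |b| = a or a = c, and primitive means gcd(a, b, c) = 1.
Reduced forces 3a^2 <= |D| = 7656, so 1 <= a <= 50; b must have the parity of D, and c = (b^2 - D)/(4a) must be an integer >= a.
Enumerate a = 1..50, b in [-a, a]:
  a=1: (1, 0, 1914)  [1]
  a=2: (2, 0, 957)  [1]
  a=3: (3, 0, 638)  [1]
  a=4: none
  a=5: (5, -2, 383), (5, 2, 383)  [2]
  a=6: (6, 0, 319)  [1]
  a=7: (7, -4, 274), (7, 4, 274)  [2]
  a=8..9: none
  a=10: (10, -8, 193), (10, 8, 193)  [2]
  a=11: (11, 0, 174)  [1]
  a=12: none
  a=13: (13, -12, 150), (13, 12, 150)  [2]
  a=14: (14, -4, 137), (14, 4, 137)  [2]
  a=15: (15, -12, 130), (15, 12, 130)  [2]
  a=16..18: none
  a=19: (19, -18, 105), (19, 18, 105)  [2]
  a=20: none
  a=21: (21, -18, 95), (21, 18, 95)  [2]
  a=22: (22, 0, 87)  [1]
  a=23: (23, -16, 86), (23, 16, 86)  [2]
  a=24: none
  a=25: (25, -12, 78), (25, 12, 78)  [2]
  a=26: (26, -12, 75), (26, 12, 75)  [2]
  a=27..28: none
  a=29: (29, 0, 66)  [1]
  a=30: (30, -12, 65), (30, 12, 65)  [2]
  a=31: (31, -30, 69), (31, 30, 69)  [2]
  a=32: none
  a=33: (33, 0, 58)  [1]
  a=34: none
  a=35: (35, -32, 62), (35, -18, 57), (35, 18, 57), (35, 32, 62)  [4]
  a=36: none
  a=37: (37, -22, 55), (37, 22, 55)  [2]
  a=38: (38, -20, 53), (38, 20, 53)  [2]
  a=39: (39, -12, 50), (39, 12, 50)  [2]
  a=40..41: none
  a=42: (42, -24, 49), (42, 24, 49)  [2]
  a=43: (43, -16, 46), (43, 16, 46)  [2]
  a=44..50: none
Total reduced forms: 1 + 1 + 1 + 2 + 1 + 2 + 2 + 1 + 2 + 2 + 2 + 2 + 2 + 1 + 2 + 2 + 2 + 1 + 2 + 2 + 1 + 4 + 2 + 2 + 2 + 2 + 2 = 48
h = 48

48


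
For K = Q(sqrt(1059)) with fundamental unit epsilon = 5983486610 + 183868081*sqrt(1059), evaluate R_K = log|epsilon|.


epsilon = 5983486610 + 183868081*sqrt(1059)
= 1.1967e+10
R = ln(1.1967e+10)
= 23.2054

23.2054


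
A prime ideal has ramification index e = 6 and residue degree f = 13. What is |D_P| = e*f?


|D_P| = e * f
= 6 * 13
= 78

78


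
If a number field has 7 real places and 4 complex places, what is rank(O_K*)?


By Dirichlet's unit theorem:
rank = r1 + r2 - 1
= 7 + 4 - 1
= 10

10


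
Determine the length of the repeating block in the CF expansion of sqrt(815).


Run the CF algorithm for sqrt(815).
a_0 = floor(sqrt(815)) = 28; set m_0=0, q_0=1.
Recurrence: m' = q*a - m,  q' = (d - m'^2)/q,  a' = floor((a_0 + m')/q').
  step 1: m=28, q=31, a=1
  step 2: m=3, q=26, a=1
  step 3: m=23, q=11, a=4
  step 4: m=21, q=34, a=1
  step 5: m=13, q=19, a=2
  step 6: m=25, q=10, a=5
  step 7: m=25, q=19, a=2
  step 8: m=13, q=34, a=1
  step 9: m=21, q=11, a=4
  step 10: m=23, q=26, a=1
  step 11: m=3, q=31, a=1
  step 12: m=28, q=1, a=56
a_12 = 2*a_0 = 56, so the period closes here.
sqrt(815) = [28; 1, 1, 4, 1, 2, 5, 2, 1, 4, 1, 1, 56]
Period length = 12

12


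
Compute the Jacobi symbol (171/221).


Compute (171/221) via quadratic reciprocity:
  reciprocity: (171/221) -> +(221/171)
  reduce: (50/171)
  pull out 2: (2/171) = -1  (since 171 mod 8 = 3)
  reciprocity: (25/171) -> +(171/25)
  reduce: (21/25)
  reciprocity: (21/25) -> +(25/21)
  reduce: (4/21)
  pull out 2: (2/21) = -1  (since 21 mod 8 = 5)
  pull out 2: (2/21) = -1  (since 21 mod 8 = 5)
  (1/21) = 1
Product of signs = -1

-1


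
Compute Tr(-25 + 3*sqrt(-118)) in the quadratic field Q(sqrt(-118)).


Tr(a + b*sqrt(d)) = (a + b*sqrt(d)) + (a - b*sqrt(d)) = 2a
= 2 * (-25)
= -50

-50


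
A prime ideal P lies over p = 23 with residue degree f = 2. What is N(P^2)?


N(P^a) = p^(a*f)
= 23^(2*2)
= 23^4
= 279841

279841


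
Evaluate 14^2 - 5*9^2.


x^2 - d*y^2
= 14^2 - 5*9^2
= 196 - 405
= -209

-209


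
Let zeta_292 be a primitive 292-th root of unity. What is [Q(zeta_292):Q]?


The degree equals Euler's totient phi(292).
292 = 2^2 * 73
phi(292) = 144

144


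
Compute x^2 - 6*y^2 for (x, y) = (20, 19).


x^2 - d*y^2
= 20^2 - 6*19^2
= 400 - 2166
= -1766

-1766


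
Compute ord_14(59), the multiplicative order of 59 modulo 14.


We want ord_14(59), the smallest k >= 1 with 59^k = 1 mod 14.
n = 14 = 2 * 7, phi(14) = 6; the order divides phi(n).
Divisors of 6: 1, 2, 3, 6
Repeated squaring mod 14: 59^1 = 3, 59^2 = 9, 59^4 = 11
Test divisors in increasing order:
  k=1: 59^1 = 3 mod 14
  k=2: 59^2 = 9 mod 14
  k=3: 59^3 = 9 * 3 = 13 mod 14
  k=6: 59^6 = 11 * 9 = 1 mod 14  <- first divisor giving 1
Order = 6

6


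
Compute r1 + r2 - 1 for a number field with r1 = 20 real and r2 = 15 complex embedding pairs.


By Dirichlet's unit theorem:
rank = r1 + r2 - 1
= 20 + 15 - 1
= 34

34


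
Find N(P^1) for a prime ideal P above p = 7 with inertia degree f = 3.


N(P^a) = p^(a*f)
= 7^(1*3)
= 7^3
= 343

343


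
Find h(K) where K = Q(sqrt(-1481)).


K = Q(sqrt(-1481)). d mod 4 = 3, so D = disc(K) = 4d = -5924
h(K) equals the number of primitive reduced positive-definite forms (a, b, c) = a*x^2 + b*x*y + c*y^2 with b^2 - 4ac = D,
where reduced means |b| <= a <= c, with b >= 0 whenever |b| = a or a = c, and primitive means gcd(a, b, c) = 1.
Reduced forces 3a^2 <= |D| = 5924, so 1 <= a <= 44; b must have the parity of D, and c = (b^2 - D)/(4a) must be an integer >= a.
Enumerate a = 1..44, b in [-a, a]:
  a=1: (1, 0, 1481)  [1]
  a=2: (2, 2, 741)  [1]
  a=3: (3, -2, 494), (3, 2, 494)  [2]
  a=4: none
  a=5: (5, -4, 297), (5, 4, 297)  [2]
  a=6: (6, -2, 247), (6, 2, 247)  [2]
  a=7..8: none
  a=9: (9, -4, 165), (9, 4, 165)  [2]
  a=10: (10, -6, 149), (10, 6, 149)  [2]
  a=11: (11, -4, 135), (11, 4, 135)  [2]
  a=12: none
  a=13: (13, -2, 114), (13, 2, 114)  [2]
  a=14: none
  a=15: (15, -14, 102), (15, -4, 99), (15, 4, 99), (15, 14, 102)  [4]
  a=16: none
  a=17: (17, -14, 90), (17, 14, 90)  [2]
  a=18: (18, -14, 85), (18, 14, 85)  [2]
  a=19: (19, -2, 78), (19, 2, 78)  [2]
  a=20..21: none
  a=22: (22, -18, 71), (22, 18, 71)  [2]
  a=23..24: none
  a=25: (25, -24, 65), (25, 24, 65)  [2]
  a=26: (26, -2, 57), (26, 2, 57)  [2]
  a=27: (27, -4, 55), (27, 4, 55)  [2]
  a=28..29: none
  a=30: (30, -26, 55), (30, -14, 51), (30, 14, 51), (30, 26, 55)  [4]
  a=31: (31, -20, 51), (31, 20, 51)  [2]
  a=32: none
  a=33: (33, -26, 50), (33, -4, 45), (33, 4, 45), (33, 26, 50)  [4]
  a=34: (34, -14, 45), (34, 14, 45)  [2]
  a=35..36: none
  a=37: (37, -12, 41), (37, 12, 41)  [2]
  a=38: (38, -2, 39), (38, 2, 39)  [2]
  a=39: (39, -28, 43), (39, 28, 43)  [2]
  a=40..44: none
Total reduced forms: 1 + 1 + 2 + 2 + 2 + 2 + 2 + 2 + 2 + 4 + 2 + 2 + 2 + 2 + 2 + 2 + 2 + 4 + 2 + 4 + 2 + 2 + 2 + 2 = 52
h = 52

52


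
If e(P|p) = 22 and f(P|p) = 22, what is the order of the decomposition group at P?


|D_P| = e * f
= 22 * 22
= 484

484


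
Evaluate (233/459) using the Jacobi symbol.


Compute (233/459) via quadratic reciprocity:
  reciprocity: (233/459) -> +(459/233)
  reduce: (226/233)
  pull out 2: (2/233) = +1  (since 233 mod 8 = 1)
  reciprocity: (113/233) -> +(233/113)
  reduce: (7/113)
  reciprocity: (7/113) -> +(113/7)
  reduce: (1/7)
  (1/7) = 1
Product of signs = 1

1


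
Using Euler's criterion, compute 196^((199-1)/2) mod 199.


p = 199 is prime and the exponent is (p-1)/2 = 99, so by Euler's criterion 196^99 = (196/199) = +1 or -1 mod 199.
Compute by square-and-multiply:
  99 = 64 + 32 + 2 + 1 (binary 1100011)
  Repeated squaring mod 199: 196^1 = 196, 196^2 = 9, 196^4 = 81, 196^8 = 193, 196^16 = 36, 196^32 = 102, 196^64 = 56
  196^99 = 196^64 * 196^32 * 196^2 * 196^1 = 56 * 102 * 9 * 196 mod 199
    56 * 102 = 5712 = 140 mod 199
    140 * 9 = 1260 = 66 mod 199
    66 * 196 = 12936 = 1 mod 199
  196^99 = 1 mod 199
Result 1: 196 is a quadratic residue mod 199.
196^99 mod 199 = 1

1


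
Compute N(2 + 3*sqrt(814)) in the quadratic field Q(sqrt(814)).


N(a + b*sqrt(d)) = a^2 - d*b^2
= (2)^2 - (814)*(3)^2
= 4 - 7326
= -7322

-7322


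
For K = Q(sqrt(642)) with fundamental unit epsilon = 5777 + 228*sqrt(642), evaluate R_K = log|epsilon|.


epsilon = 5777 + 228*sqrt(642)
= 11553.9999
R = ln(11553.9999)
= 9.3548

9.3548


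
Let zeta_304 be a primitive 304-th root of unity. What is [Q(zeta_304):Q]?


The degree equals Euler's totient phi(304).
304 = 2^4 * 19
phi(304) = 144

144


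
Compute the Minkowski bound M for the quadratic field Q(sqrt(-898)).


d = -898, d mod 4 = 2, so disc(K) = 4d = -3592; |disc(K)| = 3592
Imaginary quadratic field, so n = 2, s = r2 = 1, r1 = 0
M = (n!/n^n) * (4/pi)^s * sqrt(|disc(K)|) = (2!/2^2) * (4/pi)^1 * sqrt(3592)
= 0.5 * 1.273240 * 59.933296
= 38.1547

38.1547


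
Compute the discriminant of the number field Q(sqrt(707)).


For K = Q(sqrt(d)) with d squarefree: disc(K) = d if d = 1 mod 4, and disc(K) = 4d if d = 2 or 3 mod 4.
Here d = 707, and d mod 4 = 3.
d = 3 mod 4, not 1 (O_K = Z[sqrt(d)]), so disc(K) = 4d = 4 * (707) = 2828

2828


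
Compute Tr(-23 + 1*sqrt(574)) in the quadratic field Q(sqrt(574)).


Tr(a + b*sqrt(d)) = (a + b*sqrt(d)) + (a - b*sqrt(d)) = 2a
= 2 * (-23)
= -46

-46


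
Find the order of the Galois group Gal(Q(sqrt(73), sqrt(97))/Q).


The 2 square roots of distinct primes are multiplicatively independent over Q,
so [K:Q] = 2^2 and Gal(K/Q) is isomorphic to (Z/2Z)^2.
|Gal| = 2^2 = 4

4


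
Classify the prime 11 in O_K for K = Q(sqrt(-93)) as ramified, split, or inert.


K = Q(sqrt(-93)). Since d mod 4 = 3, disc(K) = -372.
Check p | disc: -372 mod 11 = 2.
p does not divide disc. Compute Legendre symbol (d/p):
6^((11-1)/2) mod 11 = -1
(d/p) = -1, so p is inert: (p) stays prime with e=1, f=2, g=1.
Therefore p is inert.

inert


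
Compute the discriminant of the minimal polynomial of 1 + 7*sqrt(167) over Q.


The element 1 + 7*sqrt(167) has minimal polynomial:
x^2 - 2*x - 8182
Discriminant = (-2)^2 - 4*(-8182)
= 4 + 32728
= 32732

32732


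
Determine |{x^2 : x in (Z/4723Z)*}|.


For prime p, the number of non-zero quadratic residues is (p-1)/2.
= (4723-1)/2
= 2361

2361


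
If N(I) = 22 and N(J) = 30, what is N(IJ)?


N(IJ) = N(I) * N(J)
= 22 * 30
= 660

660


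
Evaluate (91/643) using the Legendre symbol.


p = 643 is prime, so compute (91/643) with the reciprocity algorithm (Jacobi-symbol steps: pull out 2s via (2/n), flip via reciprocity, reduce):
  reciprocity: (91/643) -> -(643/91)
  reduce: (6/91)
  pull out 2: (2/91) = -1  (since 91 mod 8 = 3)
  reciprocity: (3/91) -> -(91/3)
  reduce: (1/3)
  (1/3) = 1
Product of signs = -1
(91/643) = -1

-1


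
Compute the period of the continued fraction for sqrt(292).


Run the CF algorithm for sqrt(292).
a_0 = floor(sqrt(292)) = 17; set m_0=0, q_0=1.
Recurrence: m' = q*a - m,  q' = (d - m'^2)/q,  a' = floor((a_0 + m')/q').
  step 1: m=17, q=3, a=11
  step 2: m=16, q=12, a=2
  step 3: m=8, q=19, a=1
  step 4: m=11, q=9, a=3
  step 5: m=16, q=4, a=8
  step 6: m=16, q=9, a=3
  step 7: m=11, q=19, a=1
  step 8: m=8, q=12, a=2
  step 9: m=16, q=3, a=11
  step 10: m=17, q=1, a=34
a_10 = 2*a_0 = 34, so the period closes here.
sqrt(292) = [17; 11, 2, 1, 3, 8, 3, 1, 2, 11, 34]
Period length = 10

10


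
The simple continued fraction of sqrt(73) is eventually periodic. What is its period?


Run the CF algorithm for sqrt(73).
a_0 = floor(sqrt(73)) = 8; set m_0=0, q_0=1.
Recurrence: m' = q*a - m,  q' = (d - m'^2)/q,  a' = floor((a_0 + m')/q').
  step 1: m=8, q=9, a=1
  step 2: m=1, q=8, a=1
  step 3: m=7, q=3, a=5
  step 4: m=8, q=3, a=5
  step 5: m=7, q=8, a=1
  step 6: m=1, q=9, a=1
  step 7: m=8, q=1, a=16
a_7 = 2*a_0 = 16, so the period closes here.
sqrt(73) = [8; 1, 1, 5, 5, 1, 1, 16]
Period length = 7

7


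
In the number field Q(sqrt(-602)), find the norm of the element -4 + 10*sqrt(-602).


N(a + b*sqrt(d)) = a^2 - d*b^2
= (-4)^2 - (-602)*(10)^2
= 16 + 60200
= 60216

60216


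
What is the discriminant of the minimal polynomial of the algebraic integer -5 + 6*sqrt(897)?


The element -5 + 6*sqrt(897) has minimal polynomial:
x^2 + 10*x - 32267
Discriminant = (10)^2 - 4*(-32267)
= 100 + 129068
= 129168

129168


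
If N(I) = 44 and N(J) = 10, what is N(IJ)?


N(IJ) = N(I) * N(J)
= 44 * 10
= 440

440


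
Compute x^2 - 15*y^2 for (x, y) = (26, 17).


x^2 - d*y^2
= 26^2 - 15*17^2
= 676 - 4335
= -3659

-3659


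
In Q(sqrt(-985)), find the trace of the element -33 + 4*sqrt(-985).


Tr(a + b*sqrt(d)) = (a + b*sqrt(d)) + (a - b*sqrt(d)) = 2a
= 2 * (-33)
= -66

-66


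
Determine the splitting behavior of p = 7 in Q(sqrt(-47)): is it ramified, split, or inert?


K = Q(sqrt(-47)). Since d mod 4 = 1, disc(K) = -47.
Check p | disc: -47 mod 7 = 2.
p does not divide disc. Compute Legendre symbol (d/p):
2^((7-1)/2) mod 7 = 1
(d/p) = 1, so p splits: (p) = P*P' with e=1, f=1, g=2.
Therefore p is split.

split


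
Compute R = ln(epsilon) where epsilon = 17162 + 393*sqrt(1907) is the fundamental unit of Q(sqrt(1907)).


epsilon = 17162 + 393*sqrt(1907)
= 34324.0000
R = ln(34324.0000)
= 10.4436

10.4436


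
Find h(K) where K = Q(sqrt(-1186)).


K = Q(sqrt(-1186)). d mod 4 = 2, so D = disc(K) = 4d = -4744
h(K) equals the number of primitive reduced positive-definite forms (a, b, c) = a*x^2 + b*x*y + c*y^2 with b^2 - 4ac = D,
where reduced means |b| <= a <= c, with b >= 0 whenever |b| = a or a = c, and primitive means gcd(a, b, c) = 1.
Reduced forces 3a^2 <= |D| = 4744, so 1 <= a <= 39; b must have the parity of D, and c = (b^2 - D)/(4a) must be an integer >= a.
Enumerate a = 1..39, b in [-a, a]:
  a=1: (1, 0, 1186)  [1]
  a=2: (2, 0, 593)  [1]
  a=3..4: none
  a=5: (5, -4, 238), (5, 4, 238)  [2]
  a=6: none
  a=7: (7, -4, 170), (7, 4, 170)  [2]
  a=8..9: none
  a=10: (10, -4, 119), (10, 4, 119)  [2]
  a=11..12: none
  a=13: (13, -12, 94), (13, 12, 94)  [2]
  a=14: (14, -4, 85), (14, 4, 85)  [2]
  a=15..16: none
  a=17: (17, -4, 70), (17, 4, 70)  [2]
  a=18: none
  a=19: (19, -14, 65), (19, 14, 65)  [2]
  a=20..24: none
  a=25: (25, -16, 50), (25, 16, 50)  [2]
  a=26: (26, -12, 47), (26, 12, 47)  [2]
  a=27..33: none
  a=34: (34, -4, 35), (34, 4, 35)  [2]
  a=35: (35, -24, 38), (35, 24, 38)  [2]
  a=36..39: none
Total reduced forms: 1 + 1 + 2 + 2 + 2 + 2 + 2 + 2 + 2 + 2 + 2 + 2 + 2 = 24
h = 24

24


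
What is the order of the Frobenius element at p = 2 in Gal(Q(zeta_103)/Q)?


The Frobenius at p in Gal(Q(zeta_n)/Q) = (Z/nZ)* is the class of p, so its order is ord_103(2), the smallest k >= 1 with 2^k = 1 mod 103.
n = 103 = 103, phi(103) = 102; the order divides phi(n).
Divisors of 102: 1, 2, 3, 6, 17, 34, 51, 102
Repeated squaring mod 103: 2^1 = 2, 2^2 = 4, 2^4 = 16, 2^8 = 50, 2^16 = 28, 2^32 = 63, 2^64 = 55
Test divisors in increasing order:
  k=1: 2^1 = 2 mod 103
  k=2: 2^2 = 4 mod 103
  k=3: 2^3 = 4 * 2 = 8 mod 103
  k=6: 2^6 = 16 * 4 = 64 mod 103
  k=17: 2^17 = 28 * 2 = 56 mod 103
  k=34: 2^34 = 63 * 4 = 46 mod 103
  k=51: 2^51 = 63 * 28 * 4 * 2 = 1 mod 103  <- first divisor giving 1
Order = 51

51


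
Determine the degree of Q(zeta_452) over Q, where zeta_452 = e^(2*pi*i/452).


The degree equals Euler's totient phi(452).
452 = 2^2 * 113
phi(452) = 224

224


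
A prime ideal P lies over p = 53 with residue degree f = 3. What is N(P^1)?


N(P^a) = p^(a*f)
= 53^(1*3)
= 53^3
= 148877

148877


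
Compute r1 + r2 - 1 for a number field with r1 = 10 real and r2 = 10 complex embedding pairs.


By Dirichlet's unit theorem:
rank = r1 + r2 - 1
= 10 + 10 - 1
= 19

19


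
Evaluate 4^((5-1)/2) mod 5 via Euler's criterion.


p = 5 is prime and the exponent is (p-1)/2 = 2, so by Euler's criterion 4^2 = (4/5) = +1 or -1 mod 5.
Compute by square-and-multiply:
  2 = 2 (binary 10)
  Repeated squaring mod 5: 4^1 = 4, 4^2 = 1
  4^2 = 1 mod 5
Result 1: 4 is a quadratic residue mod 5.
4^2 mod 5 = 1

1


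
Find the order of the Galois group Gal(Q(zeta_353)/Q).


|Gal(Q(zeta_353)/Q)| = phi(353)
= 352

352


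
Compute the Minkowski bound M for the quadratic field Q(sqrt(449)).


d = 449, d mod 4 = 1, so disc(K) = d = 449; |disc(K)| = 449
Real quadratic field, so n = 2, s = r2 = 0, r1 = 2
M = (n!/n^n) * (4/pi)^s * sqrt(|disc(K)|) = (2!/2^2) * (4/pi)^0 * sqrt(449)
= 0.5 * 1.000000 * 21.189620
= 10.5948

10.5948


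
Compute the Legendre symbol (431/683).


p = 683 is prime, so compute (431/683) with the reciprocity algorithm (Jacobi-symbol steps: pull out 2s via (2/n), flip via reciprocity, reduce):
  reciprocity: (431/683) -> -(683/431)
  reduce: (252/431)
  pull out 2: (2/431) = +1  (since 431 mod 8 = 7)
  pull out 2: (2/431) = +1  (since 431 mod 8 = 7)
  reciprocity: (63/431) -> -(431/63)
  reduce: (53/63)
  reciprocity: (53/63) -> +(63/53)
  reduce: (10/53)
  pull out 2: (2/53) = -1  (since 53 mod 8 = 5)
  reciprocity: (5/53) -> +(53/5)
  reduce: (3/5)
  reciprocity: (3/5) -> +(5/3)
  reduce: (2/3)
  pull out 2: (2/3) = -1  (since 3 mod 8 = 3)
  (1/3) = 1
Product of signs = 1
(431/683) = 1

1


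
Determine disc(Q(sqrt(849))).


For K = Q(sqrt(d)) with d squarefree: disc(K) = d if d = 1 mod 4, and disc(K) = 4d if d = 2 or 3 mod 4.
Here d = 849, and d mod 4 = 1.
d = 1 mod 4 (O_K = Z[(1+sqrt(d))/2]), so disc(K) = d = 849

849


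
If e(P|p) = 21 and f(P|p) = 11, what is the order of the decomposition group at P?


|D_P| = e * f
= 21 * 11
= 231

231


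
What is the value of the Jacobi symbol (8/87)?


Compute (8/87) via quadratic reciprocity:
  pull out 2: (2/87) = +1  (since 87 mod 8 = 7)
  pull out 2: (2/87) = +1  (since 87 mod 8 = 7)
  pull out 2: (2/87) = +1  (since 87 mod 8 = 7)
  (1/87) = 1
Product of signs = 1

1


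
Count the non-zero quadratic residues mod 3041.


For prime p, the number of non-zero quadratic residues is (p-1)/2.
= (3041-1)/2
= 1520

1520


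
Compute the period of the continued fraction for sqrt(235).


Run the CF algorithm for sqrt(235).
a_0 = floor(sqrt(235)) = 15; set m_0=0, q_0=1.
Recurrence: m' = q*a - m,  q' = (d - m'^2)/q,  a' = floor((a_0 + m')/q').
  step 1: m=15, q=10, a=3
  step 2: m=15, q=1, a=30
a_2 = 2*a_0 = 30, so the period closes here.
sqrt(235) = [15; 3, 30]
Period length = 2

2


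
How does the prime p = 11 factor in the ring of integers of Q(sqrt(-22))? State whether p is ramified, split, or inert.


K = Q(sqrt(-22)). Since d mod 4 = 2, disc(K) = -88.
Check p | disc: -88 mod 11 = 0.
p divides disc, so p ramifies: (p) = P^2 with e=2, f=1, g=1.
Therefore p is ramified.

ramified


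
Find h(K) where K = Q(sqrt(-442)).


K = Q(sqrt(-442)). d mod 4 = 2, so D = disc(K) = 4d = -1768
h(K) equals the number of primitive reduced positive-definite forms (a, b, c) = a*x^2 + b*x*y + c*y^2 with b^2 - 4ac = D,
where reduced means |b| <= a <= c, with b >= 0 whenever |b| = a or a = c, and primitive means gcd(a, b, c) = 1.
Reduced forces 3a^2 <= |D| = 1768, so 1 <= a <= 24; b must have the parity of D, and c = (b^2 - D)/(4a) must be an integer >= a.
Enumerate a = 1..24, b in [-a, a]:
  a=1: (1, 0, 442)  [1]
  a=2: (2, 0, 221)  [1]
  a=3..10: none
  a=11: (11, -6, 41), (11, 6, 41)  [2]
  a=12: none
  a=13: (13, 0, 34)  [1]
  a=14..16: none
  a=17: (17, 0, 26)  [1]
  a=18..21: none
  a=22: (22, -16, 23), (22, 16, 23)  [2]
  a=23..24: none
Total reduced forms: 1 + 1 + 2 + 1 + 1 + 2 = 8
h = 8

8


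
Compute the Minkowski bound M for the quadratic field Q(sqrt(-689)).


d = -689, d mod 4 = 3, so disc(K) = 4d = -2756; |disc(K)| = 2756
Imaginary quadratic field, so n = 2, s = r2 = 1, r1 = 0
M = (n!/n^n) * (4/pi)^s * sqrt(|disc(K)|) = (2!/2^2) * (4/pi)^1 * sqrt(2756)
= 0.5 * 1.273240 * 52.497619
= 33.4210

33.4210


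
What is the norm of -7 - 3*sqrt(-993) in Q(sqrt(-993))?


N(a + b*sqrt(d)) = a^2 - d*b^2
= (-7)^2 - (-993)*(-3)^2
= 49 + 8937
= 8986

8986


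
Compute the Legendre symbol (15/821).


p = 821 is prime, so compute (15/821) with the reciprocity algorithm (Jacobi-symbol steps: pull out 2s via (2/n), flip via reciprocity, reduce):
  reciprocity: (15/821) -> +(821/15)
  reduce: (11/15)
  reciprocity: (11/15) -> -(15/11)
  reduce: (4/11)
  pull out 2: (2/11) = -1  (since 11 mod 8 = 3)
  pull out 2: (2/11) = -1  (since 11 mod 8 = 3)
  (1/11) = 1
Product of signs = -1
(15/821) = -1

-1


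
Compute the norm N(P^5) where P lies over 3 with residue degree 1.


N(P^a) = p^(a*f)
= 3^(5*1)
= 3^5
= 243

243


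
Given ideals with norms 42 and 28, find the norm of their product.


N(IJ) = N(I) * N(J)
= 42 * 28
= 1176

1176


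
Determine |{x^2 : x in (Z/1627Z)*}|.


For prime p, the number of non-zero quadratic residues is (p-1)/2.
= (1627-1)/2
= 813

813


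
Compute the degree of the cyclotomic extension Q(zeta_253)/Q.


The degree equals Euler's totient phi(253).
253 = 11 * 23
phi(253) = 220

220


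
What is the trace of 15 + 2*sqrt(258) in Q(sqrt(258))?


Tr(a + b*sqrt(d)) = (a + b*sqrt(d)) + (a - b*sqrt(d)) = 2a
= 2 * (15)
= 30

30


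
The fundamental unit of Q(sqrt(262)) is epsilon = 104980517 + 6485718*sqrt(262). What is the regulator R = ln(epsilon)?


epsilon = 104980517 + 6485718*sqrt(262)
= 2.0996e+08
R = ln(2.0996e+08)
= 19.1624

19.1624


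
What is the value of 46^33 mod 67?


p = 67 is prime and the exponent is (p-1)/2 = 33, so by Euler's criterion 46^33 = (46/67) = +1 or -1 mod 67.
Compute by square-and-multiply:
  33 = 32 + 1 (binary 100001)
  Repeated squaring mod 67: 46^1 = 46, 46^2 = 39, 46^4 = 47, 46^8 = 65, 46^16 = 4, 46^32 = 16
  46^33 = 46^32 * 46^1 = 16 * 46 mod 67
    16 * 46 = 736 = 66 mod 67
  46^33 = 66 mod 67
Result 66 = p - 1 = -1 mod 67: 46 is a quadratic non-residue mod 67. As a residue in [0, p-1] the value is 66.
46^33 mod 67 = 66

66


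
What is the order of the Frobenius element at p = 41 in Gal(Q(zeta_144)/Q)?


The Frobenius at p in Gal(Q(zeta_n)/Q) = (Z/nZ)* is the class of p, so its order is ord_144(41), the smallest k >= 1 with 41^k = 1 mod 144.
n = 144 = 2^4 * 3^2, phi(144) = 48; the order divides phi(n).
Divisors of 48: 1, 2, 3, 4, 6, 8, 12, 16, 24, 48
Repeated squaring mod 144: 41^1 = 41, 41^2 = 97, 41^4 = 49, 41^8 = 97, 41^16 = 49, 41^32 = 97
Test divisors in increasing order:
  k=1: 41^1 = 41 mod 144
  k=2: 41^2 = 97 mod 144
  k=3: 41^3 = 97 * 41 = 89 mod 144
  k=4: 41^4 = 49 mod 144
  k=6: 41^6 = 49 * 97 = 1 mod 144  <- first divisor giving 1
Order = 6

6


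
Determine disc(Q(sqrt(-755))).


For K = Q(sqrt(d)) with d squarefree: disc(K) = d if d = 1 mod 4, and disc(K) = 4d if d = 2 or 3 mod 4.
Here d = -755, and d mod 4 = 1.
d = 1 mod 4 (O_K = Z[(1+sqrt(d))/2]), so disc(K) = d = -755

-755
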